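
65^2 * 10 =42250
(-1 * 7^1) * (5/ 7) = -5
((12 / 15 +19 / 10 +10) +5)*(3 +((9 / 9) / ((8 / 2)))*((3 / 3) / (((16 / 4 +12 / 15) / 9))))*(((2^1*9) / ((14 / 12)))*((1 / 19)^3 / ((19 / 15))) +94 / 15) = 384.86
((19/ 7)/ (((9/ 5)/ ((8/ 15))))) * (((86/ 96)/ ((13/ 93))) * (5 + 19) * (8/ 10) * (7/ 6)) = 115.45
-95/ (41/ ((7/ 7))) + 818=33443/ 41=815.68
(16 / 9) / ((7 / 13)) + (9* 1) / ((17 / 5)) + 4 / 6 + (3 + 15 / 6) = 25951 / 2142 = 12.12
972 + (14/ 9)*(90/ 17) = 16664/ 17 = 980.24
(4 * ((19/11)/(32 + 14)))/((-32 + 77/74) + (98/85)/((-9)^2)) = -0.00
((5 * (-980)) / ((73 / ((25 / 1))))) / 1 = -122500 / 73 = -1678.08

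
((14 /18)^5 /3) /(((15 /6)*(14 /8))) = 0.02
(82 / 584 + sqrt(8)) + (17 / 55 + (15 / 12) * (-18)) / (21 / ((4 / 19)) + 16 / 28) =-3644513 / 45112540 + 2 * sqrt(2) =2.75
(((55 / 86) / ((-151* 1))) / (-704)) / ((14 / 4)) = 5 / 2908864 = 0.00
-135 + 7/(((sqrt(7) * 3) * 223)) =-135 + sqrt(7)/669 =-135.00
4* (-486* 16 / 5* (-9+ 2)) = 217728 / 5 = 43545.60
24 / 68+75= 1281 / 17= 75.35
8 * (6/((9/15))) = 80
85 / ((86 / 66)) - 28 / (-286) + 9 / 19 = 7687964 / 116831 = 65.80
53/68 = 0.78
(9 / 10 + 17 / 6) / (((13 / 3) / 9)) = 504 / 65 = 7.75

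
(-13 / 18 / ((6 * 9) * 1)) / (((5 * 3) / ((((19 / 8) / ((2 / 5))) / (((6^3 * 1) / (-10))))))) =1235 / 5038848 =0.00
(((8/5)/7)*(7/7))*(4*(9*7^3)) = 14112/5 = 2822.40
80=80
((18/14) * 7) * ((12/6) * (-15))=-270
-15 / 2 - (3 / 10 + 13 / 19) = -806 / 95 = -8.48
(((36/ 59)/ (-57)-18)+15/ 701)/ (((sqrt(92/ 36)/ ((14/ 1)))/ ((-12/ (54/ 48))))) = 275352000*sqrt(23)/ 785821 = 1680.46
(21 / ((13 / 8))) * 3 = 504 / 13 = 38.77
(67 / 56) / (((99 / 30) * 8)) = 335 / 7392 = 0.05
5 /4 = 1.25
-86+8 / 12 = -256 / 3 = -85.33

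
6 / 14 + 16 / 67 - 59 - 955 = -475253 / 469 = -1013.33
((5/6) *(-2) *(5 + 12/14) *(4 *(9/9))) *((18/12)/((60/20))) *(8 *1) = -3280/21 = -156.19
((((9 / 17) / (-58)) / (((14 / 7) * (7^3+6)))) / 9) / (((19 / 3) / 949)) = -2847 / 13076332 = -0.00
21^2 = 441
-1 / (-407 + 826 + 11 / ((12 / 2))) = -6 / 2525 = -0.00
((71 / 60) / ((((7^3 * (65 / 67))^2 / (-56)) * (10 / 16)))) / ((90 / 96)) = -81592064 / 79885771875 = -0.00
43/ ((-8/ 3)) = -129/ 8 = -16.12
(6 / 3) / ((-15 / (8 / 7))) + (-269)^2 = 7597889 / 105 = 72360.85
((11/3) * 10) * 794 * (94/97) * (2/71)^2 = 32839840/1466931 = 22.39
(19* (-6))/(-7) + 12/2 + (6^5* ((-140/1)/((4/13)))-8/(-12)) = -3538057.05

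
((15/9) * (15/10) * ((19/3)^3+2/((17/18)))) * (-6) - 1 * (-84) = -575023/153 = -3758.32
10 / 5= 2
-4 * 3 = -12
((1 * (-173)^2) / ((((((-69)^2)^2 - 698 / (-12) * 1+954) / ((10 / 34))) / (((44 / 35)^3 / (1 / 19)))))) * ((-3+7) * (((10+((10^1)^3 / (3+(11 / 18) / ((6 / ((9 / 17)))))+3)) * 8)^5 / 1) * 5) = 16351519549569926467032673142848931927949312 / 372151937815172214986806835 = 43937751998730270.88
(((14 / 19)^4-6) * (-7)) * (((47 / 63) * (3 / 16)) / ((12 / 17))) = 297032245 / 37532448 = 7.91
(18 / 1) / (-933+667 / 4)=-72 / 3065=-0.02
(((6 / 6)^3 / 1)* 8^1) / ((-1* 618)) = -4 / 309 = -0.01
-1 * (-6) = 6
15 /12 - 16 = -59 /4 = -14.75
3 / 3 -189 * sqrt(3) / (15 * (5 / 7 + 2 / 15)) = 1 -1323 * sqrt(3) / 89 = -24.75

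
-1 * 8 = -8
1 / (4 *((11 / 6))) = 3 / 22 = 0.14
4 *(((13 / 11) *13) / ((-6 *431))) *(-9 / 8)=507 / 18964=0.03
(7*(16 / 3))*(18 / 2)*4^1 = 1344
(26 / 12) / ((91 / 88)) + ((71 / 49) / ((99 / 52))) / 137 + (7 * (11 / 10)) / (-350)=690769543 / 332293500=2.08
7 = 7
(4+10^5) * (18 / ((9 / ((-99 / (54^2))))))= -550022 / 81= -6790.40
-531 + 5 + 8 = -518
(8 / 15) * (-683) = -364.27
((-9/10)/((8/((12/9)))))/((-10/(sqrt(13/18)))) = sqrt(26)/400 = 0.01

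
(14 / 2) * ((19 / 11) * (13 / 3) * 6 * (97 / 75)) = 335426 / 825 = 406.58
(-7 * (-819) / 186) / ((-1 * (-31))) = 1911 / 1922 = 0.99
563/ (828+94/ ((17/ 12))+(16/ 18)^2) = 775251/ 1232612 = 0.63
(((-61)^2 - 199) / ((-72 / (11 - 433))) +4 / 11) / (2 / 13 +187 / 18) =53135589 / 27137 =1958.05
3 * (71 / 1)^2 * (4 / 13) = 60492 / 13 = 4653.23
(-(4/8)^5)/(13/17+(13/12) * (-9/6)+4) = -0.01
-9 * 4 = -36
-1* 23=-23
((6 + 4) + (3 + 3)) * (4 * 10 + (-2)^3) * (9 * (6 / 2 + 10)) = 59904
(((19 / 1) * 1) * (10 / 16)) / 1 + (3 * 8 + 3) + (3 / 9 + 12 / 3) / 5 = 4769 / 120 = 39.74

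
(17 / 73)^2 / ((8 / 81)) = 23409 / 42632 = 0.55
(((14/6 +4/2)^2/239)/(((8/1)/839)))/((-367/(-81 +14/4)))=21977605/12630672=1.74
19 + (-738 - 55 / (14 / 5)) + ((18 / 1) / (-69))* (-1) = -237759 / 322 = -738.38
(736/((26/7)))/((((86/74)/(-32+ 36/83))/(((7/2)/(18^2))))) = -58.14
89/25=3.56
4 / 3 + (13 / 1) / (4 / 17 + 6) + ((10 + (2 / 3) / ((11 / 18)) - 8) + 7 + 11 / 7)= 369263 / 24486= 15.08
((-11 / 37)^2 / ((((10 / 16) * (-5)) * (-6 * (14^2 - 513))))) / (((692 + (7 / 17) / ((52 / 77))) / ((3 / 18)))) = -213928 / 59784153027975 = -0.00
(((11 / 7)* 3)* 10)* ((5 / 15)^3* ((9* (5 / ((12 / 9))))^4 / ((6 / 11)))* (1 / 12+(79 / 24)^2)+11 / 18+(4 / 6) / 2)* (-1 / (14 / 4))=-15602257847165 / 1204224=-12956275.45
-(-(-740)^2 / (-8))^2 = -4685402500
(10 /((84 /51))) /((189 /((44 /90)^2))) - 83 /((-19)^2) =-42987491 /193429215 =-0.22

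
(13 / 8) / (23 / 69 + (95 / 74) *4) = 1443 / 4856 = 0.30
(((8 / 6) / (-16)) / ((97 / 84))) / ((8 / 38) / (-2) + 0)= 133 / 194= 0.69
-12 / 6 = -2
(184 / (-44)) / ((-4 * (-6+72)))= 23 / 1452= 0.02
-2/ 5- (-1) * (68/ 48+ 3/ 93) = 1951/ 1860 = 1.05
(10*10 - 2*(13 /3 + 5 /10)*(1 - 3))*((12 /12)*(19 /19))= 358 /3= 119.33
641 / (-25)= -641 / 25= -25.64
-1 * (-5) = 5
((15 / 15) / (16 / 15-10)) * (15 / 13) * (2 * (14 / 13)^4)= -8643600 / 24876631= -0.35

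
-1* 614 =-614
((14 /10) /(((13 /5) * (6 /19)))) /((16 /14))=931 /624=1.49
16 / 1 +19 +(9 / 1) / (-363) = 34.98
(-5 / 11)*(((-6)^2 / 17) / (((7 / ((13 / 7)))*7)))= -2340 / 64141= -0.04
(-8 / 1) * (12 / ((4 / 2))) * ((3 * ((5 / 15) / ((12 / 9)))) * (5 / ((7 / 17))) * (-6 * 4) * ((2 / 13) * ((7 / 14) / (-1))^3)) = -18360 / 91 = -201.76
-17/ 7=-2.43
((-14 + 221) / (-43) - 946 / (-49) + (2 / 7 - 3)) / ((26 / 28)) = 49632 / 3913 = 12.68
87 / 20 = 4.35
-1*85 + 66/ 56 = -2347/ 28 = -83.82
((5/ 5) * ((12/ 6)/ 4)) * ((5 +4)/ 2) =9/ 4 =2.25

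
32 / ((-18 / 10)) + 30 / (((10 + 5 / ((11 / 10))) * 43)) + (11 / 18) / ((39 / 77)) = -3990169 / 241488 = -16.52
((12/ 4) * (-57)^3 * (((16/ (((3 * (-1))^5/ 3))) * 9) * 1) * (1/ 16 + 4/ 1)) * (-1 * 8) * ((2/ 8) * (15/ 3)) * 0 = 0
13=13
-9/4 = -2.25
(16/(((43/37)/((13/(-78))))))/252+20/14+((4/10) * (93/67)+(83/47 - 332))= -6000562913/18279945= -328.26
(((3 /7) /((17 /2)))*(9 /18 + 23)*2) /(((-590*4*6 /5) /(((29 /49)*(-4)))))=1363 /688058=0.00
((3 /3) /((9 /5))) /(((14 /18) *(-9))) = -5 /63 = -0.08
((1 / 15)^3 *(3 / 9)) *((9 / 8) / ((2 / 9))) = 0.00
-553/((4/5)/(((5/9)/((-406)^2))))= -1975/847728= -0.00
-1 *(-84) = 84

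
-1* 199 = -199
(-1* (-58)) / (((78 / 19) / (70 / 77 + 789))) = 4787639 / 429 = 11160.00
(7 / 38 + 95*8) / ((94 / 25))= 722175 / 3572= 202.18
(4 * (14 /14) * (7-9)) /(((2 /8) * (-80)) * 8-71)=8 /231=0.03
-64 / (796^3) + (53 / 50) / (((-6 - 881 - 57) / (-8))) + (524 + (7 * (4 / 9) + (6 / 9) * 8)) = 222810358399823 / 418459806900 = 532.45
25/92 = 0.27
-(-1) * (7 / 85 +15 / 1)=15.08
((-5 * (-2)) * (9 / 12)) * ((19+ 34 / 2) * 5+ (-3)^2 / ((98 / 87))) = 276345 / 196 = 1409.92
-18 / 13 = -1.38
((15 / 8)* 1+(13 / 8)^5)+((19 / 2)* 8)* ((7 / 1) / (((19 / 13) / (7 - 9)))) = -23422371 / 32768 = -714.79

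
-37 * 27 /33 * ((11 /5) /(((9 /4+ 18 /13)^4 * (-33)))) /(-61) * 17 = -4599006464 /1426981972185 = -0.00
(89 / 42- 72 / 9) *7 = -247 / 6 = -41.17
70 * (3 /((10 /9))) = 189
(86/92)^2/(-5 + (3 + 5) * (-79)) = -1849/1347892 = -0.00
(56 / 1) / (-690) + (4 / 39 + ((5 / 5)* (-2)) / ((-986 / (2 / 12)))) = 96151 / 4422210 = 0.02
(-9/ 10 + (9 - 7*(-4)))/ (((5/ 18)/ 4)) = 12996/ 25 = 519.84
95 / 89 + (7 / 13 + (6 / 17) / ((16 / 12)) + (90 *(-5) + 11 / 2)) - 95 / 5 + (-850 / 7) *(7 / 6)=-35598692 / 59007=-603.30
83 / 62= 1.34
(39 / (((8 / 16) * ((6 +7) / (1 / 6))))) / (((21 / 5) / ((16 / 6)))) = 40 / 63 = 0.63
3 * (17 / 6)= 17 / 2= 8.50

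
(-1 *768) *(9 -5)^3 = -49152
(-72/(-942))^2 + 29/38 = 720293/936662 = 0.77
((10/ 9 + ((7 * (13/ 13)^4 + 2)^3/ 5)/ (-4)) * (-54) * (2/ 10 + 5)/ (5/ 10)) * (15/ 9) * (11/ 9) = 1819246/ 45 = 40427.69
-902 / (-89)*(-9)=-8118 / 89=-91.21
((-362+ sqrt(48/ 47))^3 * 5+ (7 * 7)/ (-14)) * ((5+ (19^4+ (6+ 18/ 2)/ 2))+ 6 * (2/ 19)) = -110427054706482993/ 3572+ 915122305486440 * sqrt(141)/ 41971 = -30655724607332.45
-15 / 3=-5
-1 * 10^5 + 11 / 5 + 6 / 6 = -499984 / 5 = -99996.80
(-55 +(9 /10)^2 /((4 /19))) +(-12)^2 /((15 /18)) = 48659 /400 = 121.65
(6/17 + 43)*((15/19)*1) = 11055/323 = 34.23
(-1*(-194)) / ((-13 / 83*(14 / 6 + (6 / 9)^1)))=-16102 / 39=-412.87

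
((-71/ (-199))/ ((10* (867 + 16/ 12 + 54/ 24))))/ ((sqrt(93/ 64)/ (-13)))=-14768* sqrt(93)/ 322237715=-0.00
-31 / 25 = -1.24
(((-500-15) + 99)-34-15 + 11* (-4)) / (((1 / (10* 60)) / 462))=-141094800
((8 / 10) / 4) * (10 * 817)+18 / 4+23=3323 / 2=1661.50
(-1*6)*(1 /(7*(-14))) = 3 /49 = 0.06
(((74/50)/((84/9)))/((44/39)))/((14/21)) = 12987/61600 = 0.21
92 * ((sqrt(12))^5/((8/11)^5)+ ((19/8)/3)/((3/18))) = 437+ 33337557 * sqrt(3)/256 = 225993.03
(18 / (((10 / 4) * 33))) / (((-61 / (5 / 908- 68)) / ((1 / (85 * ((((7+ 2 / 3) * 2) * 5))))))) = 555651 / 14888986750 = 0.00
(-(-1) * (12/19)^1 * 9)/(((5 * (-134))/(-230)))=2484/1273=1.95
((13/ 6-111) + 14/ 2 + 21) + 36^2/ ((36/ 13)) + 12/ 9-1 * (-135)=1047/ 2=523.50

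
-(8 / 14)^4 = -256 / 2401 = -0.11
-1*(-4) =4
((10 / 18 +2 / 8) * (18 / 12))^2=841 / 576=1.46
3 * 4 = 12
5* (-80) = -400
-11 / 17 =-0.65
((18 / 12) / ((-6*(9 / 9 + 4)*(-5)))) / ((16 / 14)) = 0.01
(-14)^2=196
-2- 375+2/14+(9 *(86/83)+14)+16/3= -606910/1743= -348.20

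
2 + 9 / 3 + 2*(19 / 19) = 7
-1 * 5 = -5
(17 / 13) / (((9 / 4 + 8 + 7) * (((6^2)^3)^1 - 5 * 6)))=34 / 20911761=0.00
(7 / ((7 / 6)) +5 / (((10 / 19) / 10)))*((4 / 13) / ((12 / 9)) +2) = 2929 / 13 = 225.31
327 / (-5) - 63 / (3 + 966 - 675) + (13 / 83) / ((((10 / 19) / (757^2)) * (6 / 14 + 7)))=531983743 / 23240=22890.87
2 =2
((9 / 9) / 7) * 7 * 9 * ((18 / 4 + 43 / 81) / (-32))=-815 / 576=-1.41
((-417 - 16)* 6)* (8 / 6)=-3464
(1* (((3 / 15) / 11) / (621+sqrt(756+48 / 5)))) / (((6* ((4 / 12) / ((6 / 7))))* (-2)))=-621 / 98784686+sqrt(4785) / 246961715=-0.00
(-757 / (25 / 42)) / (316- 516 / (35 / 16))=-111279 / 7010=-15.87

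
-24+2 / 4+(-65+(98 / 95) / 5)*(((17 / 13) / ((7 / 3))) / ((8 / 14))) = -2150077 / 24700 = -87.05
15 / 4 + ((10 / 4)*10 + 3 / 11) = 1277 / 44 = 29.02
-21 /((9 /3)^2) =-2.33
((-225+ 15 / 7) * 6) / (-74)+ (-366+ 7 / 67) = -6035825 / 17353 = -347.83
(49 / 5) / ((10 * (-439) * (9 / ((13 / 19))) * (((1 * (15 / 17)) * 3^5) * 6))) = -10829 / 82087951500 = -0.00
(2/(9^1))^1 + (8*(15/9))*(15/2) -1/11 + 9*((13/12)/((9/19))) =120.71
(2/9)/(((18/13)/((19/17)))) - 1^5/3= -212/1377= -0.15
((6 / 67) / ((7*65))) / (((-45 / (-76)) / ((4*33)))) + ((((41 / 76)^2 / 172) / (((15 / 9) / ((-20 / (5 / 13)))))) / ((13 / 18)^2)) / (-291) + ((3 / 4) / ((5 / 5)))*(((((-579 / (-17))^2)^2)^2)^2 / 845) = 2909905142533421574186.26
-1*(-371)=371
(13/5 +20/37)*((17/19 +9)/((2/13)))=201.99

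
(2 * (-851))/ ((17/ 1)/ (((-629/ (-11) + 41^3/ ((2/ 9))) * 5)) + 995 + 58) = -58075958870/ 35930661179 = -1.62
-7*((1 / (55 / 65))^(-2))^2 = -102487 / 28561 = -3.59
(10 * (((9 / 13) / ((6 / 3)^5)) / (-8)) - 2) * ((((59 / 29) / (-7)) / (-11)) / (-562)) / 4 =199007 / 8352920576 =0.00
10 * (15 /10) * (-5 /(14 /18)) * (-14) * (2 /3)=900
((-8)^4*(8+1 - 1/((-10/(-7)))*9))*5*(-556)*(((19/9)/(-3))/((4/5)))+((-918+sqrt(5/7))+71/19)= sqrt(35)/7+513815589/19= 27042926.58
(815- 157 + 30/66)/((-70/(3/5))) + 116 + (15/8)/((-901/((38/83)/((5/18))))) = 15886070234/143957275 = 110.35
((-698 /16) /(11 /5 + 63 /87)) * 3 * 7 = -1062705 /3392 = -313.30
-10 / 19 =-0.53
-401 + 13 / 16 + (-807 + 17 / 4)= -19247 / 16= -1202.94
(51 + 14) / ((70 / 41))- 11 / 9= 4643 / 126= 36.85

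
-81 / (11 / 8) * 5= -3240 / 11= -294.55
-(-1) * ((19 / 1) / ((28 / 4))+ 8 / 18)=199 / 63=3.16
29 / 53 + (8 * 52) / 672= 1298 / 1113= 1.17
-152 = -152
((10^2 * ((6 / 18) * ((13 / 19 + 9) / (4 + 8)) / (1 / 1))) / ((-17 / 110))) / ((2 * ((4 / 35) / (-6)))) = 4427500 / 969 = 4569.14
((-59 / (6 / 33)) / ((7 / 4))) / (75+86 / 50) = -16225 / 6713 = -2.42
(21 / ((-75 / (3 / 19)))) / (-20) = 21 / 9500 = 0.00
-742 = -742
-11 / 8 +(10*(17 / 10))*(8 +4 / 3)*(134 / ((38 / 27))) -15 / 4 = 2295445 / 152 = 15101.61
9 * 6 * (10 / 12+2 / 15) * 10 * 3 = 1566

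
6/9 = 0.67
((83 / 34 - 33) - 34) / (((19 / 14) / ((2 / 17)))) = -30730 / 5491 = -5.60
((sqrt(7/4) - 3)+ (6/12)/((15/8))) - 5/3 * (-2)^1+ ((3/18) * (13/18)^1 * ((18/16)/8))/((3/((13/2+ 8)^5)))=sqrt(7)/2+ 1333445869/368640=3618.53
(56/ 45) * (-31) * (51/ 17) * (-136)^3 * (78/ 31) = 3662503936/ 5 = 732500787.20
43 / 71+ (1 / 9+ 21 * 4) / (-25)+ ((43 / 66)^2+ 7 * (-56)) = -1016317891 / 2577300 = -394.33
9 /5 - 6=-21 /5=-4.20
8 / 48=1 / 6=0.17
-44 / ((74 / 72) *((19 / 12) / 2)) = -38016 / 703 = -54.08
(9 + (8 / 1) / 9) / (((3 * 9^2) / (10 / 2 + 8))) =1157 / 2187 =0.53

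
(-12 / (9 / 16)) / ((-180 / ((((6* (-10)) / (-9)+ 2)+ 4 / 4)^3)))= 390224 / 3645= 107.06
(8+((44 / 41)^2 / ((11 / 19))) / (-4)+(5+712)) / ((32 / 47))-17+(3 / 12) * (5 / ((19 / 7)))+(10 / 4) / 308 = 82442285837 / 78697696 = 1047.58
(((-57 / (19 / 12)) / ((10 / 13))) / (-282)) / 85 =39 / 19975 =0.00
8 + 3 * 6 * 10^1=188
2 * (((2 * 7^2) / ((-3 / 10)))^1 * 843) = -550760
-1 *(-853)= 853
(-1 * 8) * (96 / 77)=-768 / 77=-9.97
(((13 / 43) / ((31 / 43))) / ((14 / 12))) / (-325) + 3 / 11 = 16209 / 59675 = 0.27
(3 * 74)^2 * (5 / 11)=22401.82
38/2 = 19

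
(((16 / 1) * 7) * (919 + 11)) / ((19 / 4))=416640 / 19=21928.42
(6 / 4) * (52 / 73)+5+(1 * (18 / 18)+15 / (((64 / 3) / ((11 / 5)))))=40251 / 4672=8.62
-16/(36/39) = -52/3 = -17.33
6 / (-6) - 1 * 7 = -8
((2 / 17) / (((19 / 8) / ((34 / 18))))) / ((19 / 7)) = 112 / 3249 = 0.03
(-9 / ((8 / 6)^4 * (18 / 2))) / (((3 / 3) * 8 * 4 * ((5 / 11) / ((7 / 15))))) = -2079 / 204800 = -0.01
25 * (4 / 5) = 20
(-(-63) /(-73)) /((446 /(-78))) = 2457 /16279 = 0.15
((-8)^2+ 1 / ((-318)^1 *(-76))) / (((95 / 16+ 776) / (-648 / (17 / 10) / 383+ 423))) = 34.54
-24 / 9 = -8 / 3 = -2.67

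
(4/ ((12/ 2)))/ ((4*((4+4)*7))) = 1/ 336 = 0.00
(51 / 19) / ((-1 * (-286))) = 51 / 5434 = 0.01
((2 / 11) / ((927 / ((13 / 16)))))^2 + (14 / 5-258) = -8491325457331 / 33273218880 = -255.20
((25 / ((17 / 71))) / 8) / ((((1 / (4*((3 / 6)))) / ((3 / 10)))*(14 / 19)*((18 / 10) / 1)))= 33725 / 5712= 5.90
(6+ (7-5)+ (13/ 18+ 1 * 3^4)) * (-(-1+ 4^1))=-1615/ 6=-269.17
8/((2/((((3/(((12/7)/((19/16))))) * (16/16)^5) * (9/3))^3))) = 63521199/65536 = 969.26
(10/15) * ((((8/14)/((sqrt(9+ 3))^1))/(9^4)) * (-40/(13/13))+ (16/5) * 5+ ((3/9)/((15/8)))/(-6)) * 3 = 4312/135 - 160 * sqrt(3)/137781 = 31.94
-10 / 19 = -0.53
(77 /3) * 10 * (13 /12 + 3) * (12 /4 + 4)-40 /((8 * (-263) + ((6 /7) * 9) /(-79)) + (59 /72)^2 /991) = 789378884163343145 /107597463906798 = 7336.41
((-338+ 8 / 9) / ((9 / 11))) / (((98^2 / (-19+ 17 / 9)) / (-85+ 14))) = -13032547 / 250047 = -52.12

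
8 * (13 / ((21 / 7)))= 104 / 3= 34.67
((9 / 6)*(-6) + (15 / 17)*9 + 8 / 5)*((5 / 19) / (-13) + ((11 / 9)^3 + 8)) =5.31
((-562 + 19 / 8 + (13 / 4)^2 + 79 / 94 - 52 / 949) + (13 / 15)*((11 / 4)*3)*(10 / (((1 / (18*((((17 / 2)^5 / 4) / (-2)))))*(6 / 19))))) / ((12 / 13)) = -516214387169533 / 21080064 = -24488274.19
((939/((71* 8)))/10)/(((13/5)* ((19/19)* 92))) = 0.00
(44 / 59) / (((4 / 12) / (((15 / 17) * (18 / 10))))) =3564 / 1003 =3.55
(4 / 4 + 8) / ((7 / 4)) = 36 / 7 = 5.14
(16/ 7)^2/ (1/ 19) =4864/ 49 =99.27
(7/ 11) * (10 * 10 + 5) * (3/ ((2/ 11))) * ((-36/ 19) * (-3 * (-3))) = -357210/ 19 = -18800.53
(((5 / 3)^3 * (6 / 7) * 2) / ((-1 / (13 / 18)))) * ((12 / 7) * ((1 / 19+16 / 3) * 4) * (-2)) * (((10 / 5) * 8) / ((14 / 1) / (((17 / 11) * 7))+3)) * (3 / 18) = 4342208000 / 16515009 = 262.92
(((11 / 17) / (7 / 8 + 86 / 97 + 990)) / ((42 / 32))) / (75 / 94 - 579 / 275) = -3530489600 / 9286814575899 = -0.00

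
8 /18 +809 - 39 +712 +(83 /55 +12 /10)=1485.15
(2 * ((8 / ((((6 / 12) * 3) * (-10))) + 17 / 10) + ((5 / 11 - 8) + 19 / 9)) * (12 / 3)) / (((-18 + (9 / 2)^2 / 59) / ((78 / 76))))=5184920 / 2612709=1.98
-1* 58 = -58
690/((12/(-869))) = -99935/2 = -49967.50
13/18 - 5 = -77/18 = -4.28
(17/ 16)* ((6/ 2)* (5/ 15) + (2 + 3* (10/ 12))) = 187/ 32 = 5.84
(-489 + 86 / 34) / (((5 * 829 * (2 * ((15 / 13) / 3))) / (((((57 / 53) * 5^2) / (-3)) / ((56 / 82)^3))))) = 70392118745 / 16396585408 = 4.29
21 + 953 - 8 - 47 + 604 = 1523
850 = 850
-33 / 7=-4.71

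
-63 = -63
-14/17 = -0.82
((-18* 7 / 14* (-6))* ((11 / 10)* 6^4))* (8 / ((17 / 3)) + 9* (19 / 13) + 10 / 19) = 1161812.73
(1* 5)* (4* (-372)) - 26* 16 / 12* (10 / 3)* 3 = -23360 / 3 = -7786.67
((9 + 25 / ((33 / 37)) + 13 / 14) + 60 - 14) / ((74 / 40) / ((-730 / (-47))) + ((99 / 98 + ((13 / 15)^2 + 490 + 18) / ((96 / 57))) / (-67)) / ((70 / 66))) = -18592265902000 / 918110322547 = -20.25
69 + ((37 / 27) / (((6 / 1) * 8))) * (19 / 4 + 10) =359879 / 5184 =69.42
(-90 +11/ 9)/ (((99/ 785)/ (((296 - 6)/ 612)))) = -5349775/ 16038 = -333.57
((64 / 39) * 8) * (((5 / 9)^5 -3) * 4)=-154.76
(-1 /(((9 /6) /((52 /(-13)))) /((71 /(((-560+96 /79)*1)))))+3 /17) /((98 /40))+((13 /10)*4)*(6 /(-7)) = -155938778 /34473705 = -4.52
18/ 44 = 9/ 22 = 0.41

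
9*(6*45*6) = 14580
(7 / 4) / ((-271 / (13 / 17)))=-91 / 18428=-0.00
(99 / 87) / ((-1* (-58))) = 33 / 1682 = 0.02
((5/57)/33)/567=5/1066527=0.00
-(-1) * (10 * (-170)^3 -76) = -49130076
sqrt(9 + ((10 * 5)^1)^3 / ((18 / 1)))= sqrt(62581) / 3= 83.39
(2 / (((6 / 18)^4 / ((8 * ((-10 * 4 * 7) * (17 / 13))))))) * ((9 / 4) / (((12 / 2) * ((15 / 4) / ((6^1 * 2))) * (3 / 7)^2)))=-40303872 / 13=-3100297.85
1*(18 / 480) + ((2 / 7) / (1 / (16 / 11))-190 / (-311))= 2038401 / 1915760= 1.06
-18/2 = -9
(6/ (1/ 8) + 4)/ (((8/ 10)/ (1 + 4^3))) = 4225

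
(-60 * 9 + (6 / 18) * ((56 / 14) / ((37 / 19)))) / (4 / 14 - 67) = 419048 / 51837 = 8.08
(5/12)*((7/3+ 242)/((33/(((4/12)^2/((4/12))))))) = 3665/3564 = 1.03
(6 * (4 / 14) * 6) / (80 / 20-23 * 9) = -72 / 1421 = -0.05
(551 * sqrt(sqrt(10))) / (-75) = -551 * 10^(1 / 4) / 75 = -13.06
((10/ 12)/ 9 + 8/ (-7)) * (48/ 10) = -1588/ 315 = -5.04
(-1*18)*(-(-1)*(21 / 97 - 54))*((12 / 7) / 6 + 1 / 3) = 406926 / 679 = 599.30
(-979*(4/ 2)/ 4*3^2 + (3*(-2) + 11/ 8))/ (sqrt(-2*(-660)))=-35281*sqrt(330)/ 5280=-121.38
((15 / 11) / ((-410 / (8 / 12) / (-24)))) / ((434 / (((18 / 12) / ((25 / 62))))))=36 / 78925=0.00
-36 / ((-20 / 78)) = 702 / 5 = 140.40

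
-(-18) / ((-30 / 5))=-3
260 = 260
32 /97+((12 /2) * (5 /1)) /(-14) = -1231 /679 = -1.81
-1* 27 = -27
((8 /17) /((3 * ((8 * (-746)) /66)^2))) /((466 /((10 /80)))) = 363 /70539516032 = 0.00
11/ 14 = 0.79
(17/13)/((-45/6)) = -34/195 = -0.17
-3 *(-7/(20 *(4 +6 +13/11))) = 77/820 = 0.09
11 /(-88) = -1 /8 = -0.12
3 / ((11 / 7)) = 21 / 11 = 1.91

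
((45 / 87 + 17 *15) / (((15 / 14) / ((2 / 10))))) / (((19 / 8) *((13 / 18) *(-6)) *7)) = -96 / 145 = -0.66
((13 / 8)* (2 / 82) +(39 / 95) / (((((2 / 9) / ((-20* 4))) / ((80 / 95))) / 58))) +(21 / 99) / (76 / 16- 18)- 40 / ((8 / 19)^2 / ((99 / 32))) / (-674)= -32237018722561405 / 4466637728256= -7217.29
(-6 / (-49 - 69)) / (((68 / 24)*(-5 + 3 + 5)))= 6 / 1003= 0.01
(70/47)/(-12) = -35/282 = -0.12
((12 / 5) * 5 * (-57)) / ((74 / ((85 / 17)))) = -1710 / 37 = -46.22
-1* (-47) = 47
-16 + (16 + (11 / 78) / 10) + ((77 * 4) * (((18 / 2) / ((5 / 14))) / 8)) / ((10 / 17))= 6432481 / 3900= 1649.35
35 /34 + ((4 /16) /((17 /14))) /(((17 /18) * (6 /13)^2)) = 2373 /1156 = 2.05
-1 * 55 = -55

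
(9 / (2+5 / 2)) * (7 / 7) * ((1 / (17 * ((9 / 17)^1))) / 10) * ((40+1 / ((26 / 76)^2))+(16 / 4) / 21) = 34592 / 31941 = 1.08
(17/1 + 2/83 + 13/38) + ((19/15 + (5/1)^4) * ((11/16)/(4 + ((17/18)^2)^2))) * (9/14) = 596084310967/7939012250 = 75.08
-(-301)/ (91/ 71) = 3053/ 13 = 234.85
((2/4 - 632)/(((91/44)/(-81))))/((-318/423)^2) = 43761.90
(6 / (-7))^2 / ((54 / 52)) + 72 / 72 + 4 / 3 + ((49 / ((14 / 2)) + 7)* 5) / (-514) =36578 / 12593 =2.90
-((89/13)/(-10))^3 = 704969/2197000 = 0.32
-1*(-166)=166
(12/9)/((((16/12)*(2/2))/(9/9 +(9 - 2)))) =8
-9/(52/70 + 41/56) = -360/59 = -6.10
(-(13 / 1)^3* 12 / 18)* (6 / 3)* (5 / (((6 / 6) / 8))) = -117173.33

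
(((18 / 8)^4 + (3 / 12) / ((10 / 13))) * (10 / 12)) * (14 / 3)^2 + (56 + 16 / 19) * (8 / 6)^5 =46657391 / 65664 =710.55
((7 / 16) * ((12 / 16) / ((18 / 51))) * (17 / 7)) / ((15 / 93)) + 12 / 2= 12799 / 640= 20.00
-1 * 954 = -954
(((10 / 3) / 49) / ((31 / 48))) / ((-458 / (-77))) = 880 / 49693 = 0.02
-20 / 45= -4 / 9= -0.44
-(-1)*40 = 40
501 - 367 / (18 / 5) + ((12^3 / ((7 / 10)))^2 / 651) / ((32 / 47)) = 2707775239 / 191394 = 14147.65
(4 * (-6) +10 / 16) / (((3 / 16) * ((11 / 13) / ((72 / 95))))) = -10608 / 95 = -111.66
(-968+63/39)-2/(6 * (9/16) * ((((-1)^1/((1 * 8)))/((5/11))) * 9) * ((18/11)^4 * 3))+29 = -58284568114/62178597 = -937.37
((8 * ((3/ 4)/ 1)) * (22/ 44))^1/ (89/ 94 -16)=-282/ 1415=-0.20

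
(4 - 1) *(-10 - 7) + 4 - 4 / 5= -239 / 5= -47.80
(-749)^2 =561001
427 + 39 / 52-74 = 1415 / 4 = 353.75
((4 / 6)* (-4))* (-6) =16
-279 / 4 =-69.75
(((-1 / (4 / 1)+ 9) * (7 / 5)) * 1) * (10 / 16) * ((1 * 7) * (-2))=-1715 / 16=-107.19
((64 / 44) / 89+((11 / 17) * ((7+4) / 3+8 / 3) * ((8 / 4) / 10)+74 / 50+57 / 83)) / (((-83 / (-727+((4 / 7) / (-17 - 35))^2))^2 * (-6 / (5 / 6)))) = -313194679098195714389 / 9788648160041766015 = -32.00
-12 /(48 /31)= -31 /4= -7.75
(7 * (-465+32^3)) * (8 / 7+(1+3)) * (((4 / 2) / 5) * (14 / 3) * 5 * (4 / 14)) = 3101088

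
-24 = -24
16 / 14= 8 / 7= 1.14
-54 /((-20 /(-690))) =-1863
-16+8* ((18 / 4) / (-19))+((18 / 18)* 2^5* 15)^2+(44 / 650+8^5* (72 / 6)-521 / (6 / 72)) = 3812112618 / 6175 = 617346.17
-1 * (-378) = 378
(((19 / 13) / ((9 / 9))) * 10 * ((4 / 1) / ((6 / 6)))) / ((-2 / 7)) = -204.62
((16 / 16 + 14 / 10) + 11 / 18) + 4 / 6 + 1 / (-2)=143 / 45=3.18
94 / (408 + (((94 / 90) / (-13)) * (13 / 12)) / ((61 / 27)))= 114680 / 497713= 0.23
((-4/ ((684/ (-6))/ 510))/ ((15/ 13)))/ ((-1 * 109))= -0.14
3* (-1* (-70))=210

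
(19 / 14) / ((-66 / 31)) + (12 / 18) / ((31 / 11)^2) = -163831 / 295988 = -0.55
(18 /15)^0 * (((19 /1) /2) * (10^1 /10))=19 /2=9.50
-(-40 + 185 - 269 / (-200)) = -29269 / 200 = -146.34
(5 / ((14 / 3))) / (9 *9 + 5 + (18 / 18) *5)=15 / 1274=0.01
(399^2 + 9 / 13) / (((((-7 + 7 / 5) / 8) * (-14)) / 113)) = 1169336430 / 637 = 1835692.98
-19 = -19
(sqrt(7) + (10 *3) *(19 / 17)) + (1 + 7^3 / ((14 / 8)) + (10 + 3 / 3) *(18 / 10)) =sqrt(7) + 21278 / 85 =252.98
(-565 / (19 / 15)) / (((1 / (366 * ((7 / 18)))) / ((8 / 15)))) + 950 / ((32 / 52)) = -7368185 / 228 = -32316.60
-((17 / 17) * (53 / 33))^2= -2809 / 1089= -2.58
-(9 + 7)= -16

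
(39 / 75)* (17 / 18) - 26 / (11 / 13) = -149669 / 4950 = -30.24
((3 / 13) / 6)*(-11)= -11 / 26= -0.42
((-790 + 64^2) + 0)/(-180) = -551/30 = -18.37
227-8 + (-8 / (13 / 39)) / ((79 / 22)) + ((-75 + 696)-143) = 54535 / 79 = 690.32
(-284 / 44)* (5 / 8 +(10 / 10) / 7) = -3053 / 616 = -4.96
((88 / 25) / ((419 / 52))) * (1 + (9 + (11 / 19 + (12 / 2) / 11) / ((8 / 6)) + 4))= 1290536 / 199025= 6.48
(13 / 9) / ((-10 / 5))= -13 / 18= -0.72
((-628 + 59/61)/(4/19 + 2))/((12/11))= -7994041/30744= -260.02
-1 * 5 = -5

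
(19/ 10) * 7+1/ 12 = 803/ 60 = 13.38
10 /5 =2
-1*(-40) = 40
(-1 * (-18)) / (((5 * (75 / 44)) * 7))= 264 / 875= 0.30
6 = 6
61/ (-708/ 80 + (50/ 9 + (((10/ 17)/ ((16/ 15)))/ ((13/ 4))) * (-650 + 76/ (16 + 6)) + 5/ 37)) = -987618060/ 1827372671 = -0.54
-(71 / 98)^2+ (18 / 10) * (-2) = -198077 / 48020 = -4.12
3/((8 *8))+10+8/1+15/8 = 1275/64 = 19.92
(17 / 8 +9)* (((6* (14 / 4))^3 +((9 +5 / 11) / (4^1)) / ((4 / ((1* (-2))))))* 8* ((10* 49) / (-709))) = -4442027380 / 7799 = -569563.71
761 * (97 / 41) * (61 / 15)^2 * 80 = 4394768912 / 1845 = 2381988.57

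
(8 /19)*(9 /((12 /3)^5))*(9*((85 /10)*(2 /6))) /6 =153 /9728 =0.02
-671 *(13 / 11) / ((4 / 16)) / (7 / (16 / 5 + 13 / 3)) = -358436 / 105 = -3413.68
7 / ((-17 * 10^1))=-7 / 170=-0.04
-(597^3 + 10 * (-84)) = -212775333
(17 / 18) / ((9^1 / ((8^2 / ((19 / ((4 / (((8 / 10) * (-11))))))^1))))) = -2720 / 16929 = -0.16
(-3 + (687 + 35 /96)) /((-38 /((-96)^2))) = -3153552 /19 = -165976.42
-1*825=-825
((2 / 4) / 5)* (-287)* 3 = -861 / 10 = -86.10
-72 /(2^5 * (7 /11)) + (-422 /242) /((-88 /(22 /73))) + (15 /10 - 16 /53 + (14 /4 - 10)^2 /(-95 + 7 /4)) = -3403856944 /1222337039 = -2.78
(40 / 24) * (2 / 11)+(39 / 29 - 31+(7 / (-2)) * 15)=-156665 / 1914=-81.85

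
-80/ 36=-2.22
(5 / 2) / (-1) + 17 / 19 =-61 / 38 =-1.61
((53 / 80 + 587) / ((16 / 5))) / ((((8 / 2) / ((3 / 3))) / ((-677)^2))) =21547421277 / 1024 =21042403.59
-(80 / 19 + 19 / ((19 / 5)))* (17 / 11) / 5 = -595 / 209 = -2.85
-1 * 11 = -11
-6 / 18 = -1 / 3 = -0.33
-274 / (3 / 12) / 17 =-1096 / 17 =-64.47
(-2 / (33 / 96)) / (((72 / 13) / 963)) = -1011.64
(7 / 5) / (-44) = -7 / 220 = -0.03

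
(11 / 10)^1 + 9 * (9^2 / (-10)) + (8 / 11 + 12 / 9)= -11507 / 165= -69.74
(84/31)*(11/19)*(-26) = -24024/589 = -40.79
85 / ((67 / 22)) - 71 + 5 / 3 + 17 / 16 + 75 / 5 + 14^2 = 170.64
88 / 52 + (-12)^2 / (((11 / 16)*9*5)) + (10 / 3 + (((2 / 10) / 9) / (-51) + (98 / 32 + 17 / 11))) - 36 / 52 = 499223 / 36720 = 13.60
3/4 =0.75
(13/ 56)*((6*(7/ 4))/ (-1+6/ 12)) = -39/ 8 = -4.88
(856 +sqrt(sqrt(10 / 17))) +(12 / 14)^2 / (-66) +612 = 10^(1 / 4) * 17^(3 / 4) / 17 +791246 / 539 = 1468.86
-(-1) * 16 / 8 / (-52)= -1 / 26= -0.04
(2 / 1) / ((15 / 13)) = 26 / 15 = 1.73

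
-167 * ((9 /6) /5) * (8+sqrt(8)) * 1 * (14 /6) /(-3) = 1169 * sqrt(2) /15+4676 /15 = 421.95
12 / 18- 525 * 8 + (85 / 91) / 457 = -523912771 / 124761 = -4199.33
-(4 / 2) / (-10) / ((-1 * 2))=-0.10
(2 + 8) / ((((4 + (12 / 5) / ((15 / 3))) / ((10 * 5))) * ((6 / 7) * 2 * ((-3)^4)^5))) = 3125 / 167365651248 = 0.00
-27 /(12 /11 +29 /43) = -12771 /835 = -15.29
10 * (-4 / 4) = -10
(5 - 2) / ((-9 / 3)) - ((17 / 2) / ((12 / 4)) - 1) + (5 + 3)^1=31 / 6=5.17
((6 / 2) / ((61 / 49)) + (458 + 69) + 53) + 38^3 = 55454.41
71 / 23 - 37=-780 / 23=-33.91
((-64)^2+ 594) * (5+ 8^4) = 19233690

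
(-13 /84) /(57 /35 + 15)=-65 /6984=-0.01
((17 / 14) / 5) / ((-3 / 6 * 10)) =-17 / 350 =-0.05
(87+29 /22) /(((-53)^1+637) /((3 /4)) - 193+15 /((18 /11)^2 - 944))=66392310 /440257081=0.15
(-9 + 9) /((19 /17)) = 0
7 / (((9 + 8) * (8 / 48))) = 42 / 17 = 2.47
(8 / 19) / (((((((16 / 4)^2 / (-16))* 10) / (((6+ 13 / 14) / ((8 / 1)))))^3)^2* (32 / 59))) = 49145348290811 / 150010524073984000000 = 0.00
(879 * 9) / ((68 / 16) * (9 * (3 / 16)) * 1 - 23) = -506304 / 1013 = -499.81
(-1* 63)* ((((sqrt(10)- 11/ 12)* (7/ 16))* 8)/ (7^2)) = 33/ 8- 9* sqrt(10)/ 2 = -10.11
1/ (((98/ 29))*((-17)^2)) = 29/ 28322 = 0.00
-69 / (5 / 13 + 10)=-299 / 45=-6.64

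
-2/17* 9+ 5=67/17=3.94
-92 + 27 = -65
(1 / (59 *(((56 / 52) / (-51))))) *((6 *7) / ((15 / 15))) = -1989 / 59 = -33.71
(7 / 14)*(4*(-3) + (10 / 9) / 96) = -5179 / 864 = -5.99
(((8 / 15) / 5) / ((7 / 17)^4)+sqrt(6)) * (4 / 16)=sqrt(6) / 4+167042 / 180075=1.54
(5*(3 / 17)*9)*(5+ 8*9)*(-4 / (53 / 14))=-582120 / 901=-646.08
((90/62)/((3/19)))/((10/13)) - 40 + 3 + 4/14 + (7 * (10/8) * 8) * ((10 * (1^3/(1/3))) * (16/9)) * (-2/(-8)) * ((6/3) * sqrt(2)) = -10747/434 + 5600 * sqrt(2)/3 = 2615.10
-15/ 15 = -1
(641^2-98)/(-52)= -410783/52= -7899.67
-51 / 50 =-1.02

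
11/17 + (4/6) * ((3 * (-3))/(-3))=45/17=2.65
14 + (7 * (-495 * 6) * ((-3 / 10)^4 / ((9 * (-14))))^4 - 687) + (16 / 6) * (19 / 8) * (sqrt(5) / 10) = -3693424000000001948617 / 5488000000000000000 + 19 * sqrt(5) / 30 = -671.58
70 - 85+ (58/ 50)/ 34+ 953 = 797329/ 850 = 938.03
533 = 533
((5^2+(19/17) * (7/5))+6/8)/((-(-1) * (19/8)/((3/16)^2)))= 83583/206720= 0.40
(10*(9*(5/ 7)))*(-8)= -3600/ 7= -514.29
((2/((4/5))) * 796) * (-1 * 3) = -5970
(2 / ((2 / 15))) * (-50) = -750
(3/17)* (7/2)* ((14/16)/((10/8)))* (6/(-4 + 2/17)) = -147/220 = -0.67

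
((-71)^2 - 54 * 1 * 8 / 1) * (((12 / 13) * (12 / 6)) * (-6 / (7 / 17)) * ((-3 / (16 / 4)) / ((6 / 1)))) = 1410354 / 91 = 15498.40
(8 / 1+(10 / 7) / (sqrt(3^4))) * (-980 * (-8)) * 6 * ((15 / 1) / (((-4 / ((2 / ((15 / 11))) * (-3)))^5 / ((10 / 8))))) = 289730749 / 25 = 11589229.96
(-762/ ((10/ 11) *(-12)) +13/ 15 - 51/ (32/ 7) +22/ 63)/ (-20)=-603889/ 201600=-3.00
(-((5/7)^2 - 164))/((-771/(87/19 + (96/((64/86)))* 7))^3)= -1521377573694912/5705007935963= -266.67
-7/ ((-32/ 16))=7/ 2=3.50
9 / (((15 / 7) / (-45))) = -189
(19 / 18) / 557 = 19 / 10026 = 0.00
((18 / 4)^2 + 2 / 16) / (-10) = -163 / 80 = -2.04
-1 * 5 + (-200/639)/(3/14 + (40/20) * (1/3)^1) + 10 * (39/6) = 470060/7881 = 59.64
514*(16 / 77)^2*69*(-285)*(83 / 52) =-53692686720 / 77077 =-696611.01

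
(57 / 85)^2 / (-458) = -3249 / 3309050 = -0.00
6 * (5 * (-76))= -2280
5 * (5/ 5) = 5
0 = 0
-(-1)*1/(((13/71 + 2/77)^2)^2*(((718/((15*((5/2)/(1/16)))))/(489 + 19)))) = 357319145628768400/1608253089939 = 222178.43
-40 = -40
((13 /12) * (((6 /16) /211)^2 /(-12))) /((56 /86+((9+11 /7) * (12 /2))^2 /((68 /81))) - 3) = -465647 /7821884158278656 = -0.00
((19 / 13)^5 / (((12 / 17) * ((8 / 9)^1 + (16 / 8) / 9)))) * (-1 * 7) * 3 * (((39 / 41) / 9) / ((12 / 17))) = -5009148277 / 187360160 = -26.74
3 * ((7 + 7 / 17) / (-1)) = -378 / 17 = -22.24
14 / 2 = 7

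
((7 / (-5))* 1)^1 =-7 / 5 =-1.40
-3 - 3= -6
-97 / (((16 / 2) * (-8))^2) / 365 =-97 / 1495040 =-0.00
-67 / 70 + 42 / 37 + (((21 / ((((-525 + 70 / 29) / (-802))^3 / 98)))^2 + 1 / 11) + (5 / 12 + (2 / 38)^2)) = 70326272714911122668790397039132087 / 1270949519668243573807687500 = 55333647.50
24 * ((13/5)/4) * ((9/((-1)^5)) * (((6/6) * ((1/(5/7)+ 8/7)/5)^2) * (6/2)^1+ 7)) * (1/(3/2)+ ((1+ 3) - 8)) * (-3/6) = -1819.57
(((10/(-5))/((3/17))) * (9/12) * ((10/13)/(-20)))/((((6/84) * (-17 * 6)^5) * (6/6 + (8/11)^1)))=-77/320832892224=-0.00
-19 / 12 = -1.58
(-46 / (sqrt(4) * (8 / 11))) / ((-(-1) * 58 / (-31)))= 7843 / 464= 16.90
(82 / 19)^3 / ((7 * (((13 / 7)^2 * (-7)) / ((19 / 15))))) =-551368 / 915135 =-0.60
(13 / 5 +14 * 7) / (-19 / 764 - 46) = -384292 / 175815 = -2.19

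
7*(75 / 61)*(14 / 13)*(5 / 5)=7350 / 793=9.27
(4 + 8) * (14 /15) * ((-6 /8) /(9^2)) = -14 /135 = -0.10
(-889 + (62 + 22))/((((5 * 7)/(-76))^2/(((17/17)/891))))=-132848/31185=-4.26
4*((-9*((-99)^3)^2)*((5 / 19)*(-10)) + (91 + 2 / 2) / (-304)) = 1694664268921777 / 19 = 89192856259040.89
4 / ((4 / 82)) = 82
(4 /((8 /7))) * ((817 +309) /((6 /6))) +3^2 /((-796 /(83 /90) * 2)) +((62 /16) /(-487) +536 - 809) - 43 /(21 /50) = 580529984789 /162813840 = 3565.61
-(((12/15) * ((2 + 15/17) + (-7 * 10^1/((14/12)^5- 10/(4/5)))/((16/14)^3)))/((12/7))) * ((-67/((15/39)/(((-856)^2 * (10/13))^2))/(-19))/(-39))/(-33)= -600683599913656784896/76668151131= -7834851774.20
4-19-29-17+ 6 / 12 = -121 / 2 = -60.50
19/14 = 1.36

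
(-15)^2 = 225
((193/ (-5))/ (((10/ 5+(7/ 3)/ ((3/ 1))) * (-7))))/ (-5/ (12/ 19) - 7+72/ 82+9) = -854604/ 2169125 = -0.39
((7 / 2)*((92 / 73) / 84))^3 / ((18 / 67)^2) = 0.00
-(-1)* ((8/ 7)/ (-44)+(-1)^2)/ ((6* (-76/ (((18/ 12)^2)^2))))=-2025/ 187264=-0.01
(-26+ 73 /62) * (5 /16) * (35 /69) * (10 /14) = -64125 /22816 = -2.81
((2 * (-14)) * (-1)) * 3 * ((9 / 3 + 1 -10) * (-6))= 3024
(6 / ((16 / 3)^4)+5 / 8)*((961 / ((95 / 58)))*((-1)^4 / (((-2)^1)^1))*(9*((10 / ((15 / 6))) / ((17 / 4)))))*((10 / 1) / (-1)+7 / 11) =31492332297 / 2140160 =14714.94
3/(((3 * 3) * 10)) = 1/30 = 0.03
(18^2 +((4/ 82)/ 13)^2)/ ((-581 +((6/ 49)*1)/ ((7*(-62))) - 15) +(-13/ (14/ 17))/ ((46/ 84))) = -0.52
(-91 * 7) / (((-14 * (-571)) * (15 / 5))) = -91 / 3426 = -0.03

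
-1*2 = -2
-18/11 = -1.64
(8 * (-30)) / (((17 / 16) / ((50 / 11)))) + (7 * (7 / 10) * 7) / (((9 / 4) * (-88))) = -34565831 / 33660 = -1026.91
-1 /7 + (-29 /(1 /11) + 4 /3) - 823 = -23957 /21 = -1140.81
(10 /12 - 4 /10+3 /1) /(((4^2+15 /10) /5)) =103 /105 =0.98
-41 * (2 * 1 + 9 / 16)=-1681 / 16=-105.06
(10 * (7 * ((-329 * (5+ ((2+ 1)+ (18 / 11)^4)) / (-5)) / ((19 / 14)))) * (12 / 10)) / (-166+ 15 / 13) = -1117128038208 / 2980687985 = -374.79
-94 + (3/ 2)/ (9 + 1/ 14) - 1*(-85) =-1122/ 127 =-8.83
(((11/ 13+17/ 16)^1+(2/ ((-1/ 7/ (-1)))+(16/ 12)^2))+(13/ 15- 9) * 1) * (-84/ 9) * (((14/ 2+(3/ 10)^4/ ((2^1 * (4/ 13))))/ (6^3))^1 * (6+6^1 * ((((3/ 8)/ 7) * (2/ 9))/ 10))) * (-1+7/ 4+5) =-970393358821643/ 9704448000000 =-99.99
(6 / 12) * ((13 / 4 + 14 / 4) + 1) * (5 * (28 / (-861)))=-155 / 246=-0.63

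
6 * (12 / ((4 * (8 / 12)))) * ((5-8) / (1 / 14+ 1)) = -378 / 5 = -75.60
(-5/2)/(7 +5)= -5/24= -0.21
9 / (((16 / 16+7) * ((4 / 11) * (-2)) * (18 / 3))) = -33 / 128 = -0.26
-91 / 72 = -1.26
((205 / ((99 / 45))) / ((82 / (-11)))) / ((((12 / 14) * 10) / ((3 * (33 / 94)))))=-1155 / 752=-1.54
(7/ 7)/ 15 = 1/ 15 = 0.07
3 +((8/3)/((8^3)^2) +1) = 393217/98304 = 4.00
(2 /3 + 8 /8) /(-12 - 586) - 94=-168641 /1794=-94.00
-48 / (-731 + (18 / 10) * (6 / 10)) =150 / 2281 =0.07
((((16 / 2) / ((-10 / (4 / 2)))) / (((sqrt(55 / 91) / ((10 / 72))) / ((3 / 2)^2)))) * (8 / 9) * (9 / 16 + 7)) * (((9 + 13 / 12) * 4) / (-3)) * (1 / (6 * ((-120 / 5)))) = -1331 * sqrt(5005) / 233280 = -0.40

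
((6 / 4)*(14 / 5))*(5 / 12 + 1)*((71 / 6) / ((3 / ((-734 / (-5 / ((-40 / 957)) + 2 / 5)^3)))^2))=466119623065600000 / 330638940006737011977627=0.00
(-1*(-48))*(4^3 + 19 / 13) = 40848 / 13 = 3142.15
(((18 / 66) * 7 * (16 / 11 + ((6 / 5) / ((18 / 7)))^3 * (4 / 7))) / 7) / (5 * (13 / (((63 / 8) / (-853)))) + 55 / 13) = -5110196 / 87162576875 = -0.00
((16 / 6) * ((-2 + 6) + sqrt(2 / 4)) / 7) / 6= 2 * sqrt(2) / 63 + 16 / 63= 0.30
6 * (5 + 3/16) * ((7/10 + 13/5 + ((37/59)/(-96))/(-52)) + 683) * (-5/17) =-6282.67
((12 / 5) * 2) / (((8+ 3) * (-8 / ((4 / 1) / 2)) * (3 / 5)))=-0.18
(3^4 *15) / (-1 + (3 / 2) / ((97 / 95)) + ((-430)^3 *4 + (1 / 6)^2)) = -848556 / 222110754853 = -0.00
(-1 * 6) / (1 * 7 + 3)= -3 / 5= -0.60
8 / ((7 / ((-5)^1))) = -40 / 7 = -5.71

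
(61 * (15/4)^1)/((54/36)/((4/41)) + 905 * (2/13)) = 23790/16079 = 1.48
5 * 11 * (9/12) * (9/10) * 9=2673/8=334.12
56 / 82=28 / 41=0.68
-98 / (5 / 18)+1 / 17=-29983 / 85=-352.74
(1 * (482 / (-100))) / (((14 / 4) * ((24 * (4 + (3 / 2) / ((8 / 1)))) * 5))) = -482 / 175875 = -0.00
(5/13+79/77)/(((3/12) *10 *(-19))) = -2824/95095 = -0.03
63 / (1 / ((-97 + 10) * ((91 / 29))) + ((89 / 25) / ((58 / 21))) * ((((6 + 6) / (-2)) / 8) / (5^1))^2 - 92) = -9975420000 / 14563267867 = -0.68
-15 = -15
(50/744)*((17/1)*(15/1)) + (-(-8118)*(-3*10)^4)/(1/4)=3261487682125/124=26302320017.14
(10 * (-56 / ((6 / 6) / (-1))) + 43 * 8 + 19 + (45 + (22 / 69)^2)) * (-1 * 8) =-36873056 / 4761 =-7744.81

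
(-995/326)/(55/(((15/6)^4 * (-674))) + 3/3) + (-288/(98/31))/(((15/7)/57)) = -1163790725717/479642170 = -2426.37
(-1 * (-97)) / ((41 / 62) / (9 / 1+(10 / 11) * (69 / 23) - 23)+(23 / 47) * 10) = 35049592 / 1747043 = 20.06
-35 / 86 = -0.41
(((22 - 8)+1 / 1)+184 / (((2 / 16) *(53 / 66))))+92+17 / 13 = 1337600 / 689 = 1941.36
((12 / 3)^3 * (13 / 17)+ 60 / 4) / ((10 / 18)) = 9783 / 85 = 115.09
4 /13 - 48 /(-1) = 628 /13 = 48.31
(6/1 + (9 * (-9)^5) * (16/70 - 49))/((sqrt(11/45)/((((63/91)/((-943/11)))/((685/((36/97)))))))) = -881769237084 * sqrt(55)/28509223925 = -229.38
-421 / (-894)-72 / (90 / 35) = -24611 / 894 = -27.53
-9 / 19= -0.47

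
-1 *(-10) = 10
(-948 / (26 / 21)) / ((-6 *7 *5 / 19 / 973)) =4381419 / 65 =67406.45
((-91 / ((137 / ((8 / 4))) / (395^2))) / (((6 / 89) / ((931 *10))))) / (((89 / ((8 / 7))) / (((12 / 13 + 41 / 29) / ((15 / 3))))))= -2047574740400 / 11919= -171790816.38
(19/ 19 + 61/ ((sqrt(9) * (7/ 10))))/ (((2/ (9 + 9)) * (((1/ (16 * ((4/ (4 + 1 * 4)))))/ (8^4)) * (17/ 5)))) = 310149120/ 119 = 2606295.13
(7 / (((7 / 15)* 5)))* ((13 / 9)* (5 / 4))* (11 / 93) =715 / 1116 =0.64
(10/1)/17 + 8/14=138/119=1.16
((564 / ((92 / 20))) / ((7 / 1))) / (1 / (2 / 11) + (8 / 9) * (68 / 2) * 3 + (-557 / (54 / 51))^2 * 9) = 0.00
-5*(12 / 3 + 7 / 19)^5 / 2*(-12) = 118171219290 / 2476099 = 47724.76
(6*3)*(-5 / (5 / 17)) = -306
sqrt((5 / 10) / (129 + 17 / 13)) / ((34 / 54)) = 27* sqrt(91) / 2618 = 0.10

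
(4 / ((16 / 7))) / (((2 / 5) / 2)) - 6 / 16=67 / 8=8.38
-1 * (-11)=11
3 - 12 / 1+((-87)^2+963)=8523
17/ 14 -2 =-11/ 14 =-0.79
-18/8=-9/4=-2.25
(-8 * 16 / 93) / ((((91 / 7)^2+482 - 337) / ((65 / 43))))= -4160 / 627843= -0.01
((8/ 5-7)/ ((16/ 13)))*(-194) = 34047/ 40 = 851.18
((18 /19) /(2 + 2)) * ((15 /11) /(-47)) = -135 /19646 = -0.01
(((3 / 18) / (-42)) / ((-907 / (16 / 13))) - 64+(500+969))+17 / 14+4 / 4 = 2090650427 / 1485666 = 1407.21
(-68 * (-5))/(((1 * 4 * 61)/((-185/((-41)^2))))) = -0.15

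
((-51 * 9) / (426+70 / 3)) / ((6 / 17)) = -7803 / 2696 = -2.89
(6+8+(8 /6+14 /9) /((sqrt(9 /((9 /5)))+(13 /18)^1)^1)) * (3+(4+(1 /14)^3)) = 2247453 * sqrt(5) /497693+188613171 /1990772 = 104.84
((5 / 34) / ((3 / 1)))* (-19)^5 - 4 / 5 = -61902883 / 510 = -121378.20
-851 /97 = -8.77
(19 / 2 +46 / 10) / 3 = 47 / 10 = 4.70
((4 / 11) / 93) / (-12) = -1 / 3069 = -0.00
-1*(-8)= 8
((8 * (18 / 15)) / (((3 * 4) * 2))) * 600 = 240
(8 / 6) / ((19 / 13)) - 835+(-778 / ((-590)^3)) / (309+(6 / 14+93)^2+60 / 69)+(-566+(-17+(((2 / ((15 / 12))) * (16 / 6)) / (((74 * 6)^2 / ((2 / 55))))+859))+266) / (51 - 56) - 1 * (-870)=-585783462602738829780011 / 8081140736735616181500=-72.49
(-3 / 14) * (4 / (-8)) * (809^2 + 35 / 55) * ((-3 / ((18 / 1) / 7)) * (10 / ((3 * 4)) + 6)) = -49195203 / 88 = -559036.40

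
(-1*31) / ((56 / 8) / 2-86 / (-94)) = -2914 / 415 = -7.02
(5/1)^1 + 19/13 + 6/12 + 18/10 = 8.76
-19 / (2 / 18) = -171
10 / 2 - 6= -1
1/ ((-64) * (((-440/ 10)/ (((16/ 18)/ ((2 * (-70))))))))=-1/ 443520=-0.00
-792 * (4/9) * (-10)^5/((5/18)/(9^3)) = 92378880000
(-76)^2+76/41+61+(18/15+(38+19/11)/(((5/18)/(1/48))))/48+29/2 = 1689537133/288640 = 5853.44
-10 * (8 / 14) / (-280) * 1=0.02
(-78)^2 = 6084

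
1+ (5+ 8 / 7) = 50 / 7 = 7.14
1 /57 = 0.02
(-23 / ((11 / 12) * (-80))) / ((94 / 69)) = 4761 / 20680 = 0.23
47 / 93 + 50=4697 / 93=50.51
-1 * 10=-10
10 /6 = 5 /3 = 1.67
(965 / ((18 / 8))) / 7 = 3860 / 63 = 61.27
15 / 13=1.15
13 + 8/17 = 229/17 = 13.47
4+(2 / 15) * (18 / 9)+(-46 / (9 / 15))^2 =5882.04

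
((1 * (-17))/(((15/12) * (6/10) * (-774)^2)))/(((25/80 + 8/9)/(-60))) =0.00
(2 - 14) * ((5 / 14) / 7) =-30 / 49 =-0.61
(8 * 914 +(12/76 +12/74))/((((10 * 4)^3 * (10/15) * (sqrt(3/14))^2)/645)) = 4641926583/8998400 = 515.86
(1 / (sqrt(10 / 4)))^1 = sqrt(10) / 5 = 0.63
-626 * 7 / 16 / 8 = -2191 / 64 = -34.23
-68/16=-17/4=-4.25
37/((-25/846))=-31302/25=-1252.08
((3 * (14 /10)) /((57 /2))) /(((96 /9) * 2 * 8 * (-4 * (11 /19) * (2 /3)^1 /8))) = -63 /14080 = -0.00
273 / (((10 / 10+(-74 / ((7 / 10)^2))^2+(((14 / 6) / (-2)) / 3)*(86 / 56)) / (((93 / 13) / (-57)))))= -112539672 / 74913002951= -0.00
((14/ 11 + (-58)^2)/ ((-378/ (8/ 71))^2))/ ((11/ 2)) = 1184576/ 21788416881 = 0.00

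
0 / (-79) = 0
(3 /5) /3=1 /5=0.20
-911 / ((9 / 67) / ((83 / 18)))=-5066071 / 162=-31272.04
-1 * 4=-4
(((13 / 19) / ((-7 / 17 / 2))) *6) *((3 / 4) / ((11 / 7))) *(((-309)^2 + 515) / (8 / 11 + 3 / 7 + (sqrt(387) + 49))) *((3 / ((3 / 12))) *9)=-557470621457568 / 239789899 + 33344306979984 *sqrt(43) / 239789899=-1412976.02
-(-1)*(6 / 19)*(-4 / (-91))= 24 / 1729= 0.01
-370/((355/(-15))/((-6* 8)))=-53280/71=-750.42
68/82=34/41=0.83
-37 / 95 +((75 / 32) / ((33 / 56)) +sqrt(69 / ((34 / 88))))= 14997 / 4180 +2 *sqrt(12903) / 17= 16.95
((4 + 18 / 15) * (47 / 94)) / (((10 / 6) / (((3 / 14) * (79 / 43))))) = 9243 / 15050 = 0.61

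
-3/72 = -1/24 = -0.04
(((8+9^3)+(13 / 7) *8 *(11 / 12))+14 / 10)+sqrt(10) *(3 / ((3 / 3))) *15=45 *sqrt(10)+78962 / 105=894.32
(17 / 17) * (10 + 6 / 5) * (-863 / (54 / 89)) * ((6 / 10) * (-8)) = 17204768 / 225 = 76465.64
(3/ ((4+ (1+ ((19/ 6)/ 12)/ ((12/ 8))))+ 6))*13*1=4212/ 1207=3.49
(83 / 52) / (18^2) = 83 / 16848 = 0.00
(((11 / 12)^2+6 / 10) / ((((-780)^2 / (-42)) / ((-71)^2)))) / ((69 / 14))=-256148333 / 2518776000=-0.10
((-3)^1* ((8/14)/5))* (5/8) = -3/14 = -0.21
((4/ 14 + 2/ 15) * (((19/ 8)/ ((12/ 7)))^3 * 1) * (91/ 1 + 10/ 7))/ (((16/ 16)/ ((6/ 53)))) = 341708521/ 29306880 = 11.66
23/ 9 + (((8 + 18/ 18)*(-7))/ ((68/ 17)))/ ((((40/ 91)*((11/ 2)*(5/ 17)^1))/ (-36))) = 7919641/ 9900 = 799.96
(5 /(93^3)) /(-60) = -1 /9652284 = -0.00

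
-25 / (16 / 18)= -225 / 8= -28.12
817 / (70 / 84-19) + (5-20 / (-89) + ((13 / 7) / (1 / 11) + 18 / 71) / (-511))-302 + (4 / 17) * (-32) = -14630637046324 / 41883475739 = -349.32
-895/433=-2.07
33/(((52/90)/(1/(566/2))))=1485/7358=0.20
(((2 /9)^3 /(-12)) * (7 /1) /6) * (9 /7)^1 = -1 /729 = -0.00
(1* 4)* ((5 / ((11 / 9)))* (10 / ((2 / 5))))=409.09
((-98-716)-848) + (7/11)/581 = -1517405/913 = -1662.00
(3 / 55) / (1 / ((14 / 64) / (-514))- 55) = -7 / 308605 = -0.00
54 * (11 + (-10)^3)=-53406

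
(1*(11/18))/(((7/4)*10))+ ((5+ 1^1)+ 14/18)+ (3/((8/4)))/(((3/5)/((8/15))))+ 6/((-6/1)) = 2251/315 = 7.15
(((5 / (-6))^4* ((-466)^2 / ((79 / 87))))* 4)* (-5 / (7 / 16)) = -78719050000 / 14931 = -5272188.73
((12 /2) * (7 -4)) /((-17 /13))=-234 /17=-13.76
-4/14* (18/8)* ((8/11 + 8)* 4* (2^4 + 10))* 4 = -179712/77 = -2333.92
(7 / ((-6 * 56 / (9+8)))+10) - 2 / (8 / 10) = 343 / 48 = 7.15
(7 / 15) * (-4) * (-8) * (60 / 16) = 56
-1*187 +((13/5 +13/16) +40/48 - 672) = -205141/240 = -854.75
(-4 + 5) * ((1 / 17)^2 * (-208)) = -208 / 289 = -0.72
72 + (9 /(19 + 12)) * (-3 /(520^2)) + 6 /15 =606885733 /8382400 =72.40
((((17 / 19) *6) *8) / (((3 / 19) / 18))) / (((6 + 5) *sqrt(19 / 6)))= 4896 *sqrt(114) / 209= 250.12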